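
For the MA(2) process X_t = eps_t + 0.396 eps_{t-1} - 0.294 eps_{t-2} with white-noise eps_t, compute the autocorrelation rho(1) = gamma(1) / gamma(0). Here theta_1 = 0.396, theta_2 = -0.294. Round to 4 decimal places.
\rho(1) = 0.2249

For an MA(q) process with theta_0 = 1, the autocovariance is
  gamma(k) = sigma^2 * sum_{i=0..q-k} theta_i * theta_{i+k},
and rho(k) = gamma(k) / gamma(0). Sigma^2 cancels.
  numerator   = (1)*(0.396) + (0.396)*(-0.294) = 0.279576.
  denominator = (1)^2 + (0.396)^2 + (-0.294)^2 = 1.243252.
  rho(1) = 0.279576 / 1.243252 = 0.2249.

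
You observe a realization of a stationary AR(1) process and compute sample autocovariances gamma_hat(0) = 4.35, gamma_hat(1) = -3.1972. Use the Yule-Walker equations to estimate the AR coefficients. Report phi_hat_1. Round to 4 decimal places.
\hat\phi_{1} = -0.7350

The Yule-Walker equations for an AR(p) process read, in matrix form,
  Gamma_p phi = r_p,   with   (Gamma_p)_{ij} = gamma(|i - j|),
                       (r_p)_i = gamma(i),   i,j = 1..p.
Substitute the sample gammas (Toeplitz matrix and right-hand side of size 1):
  Gamma_p = [[4.35]]
  r_p     = [-3.1972]
With p = 1 this is the single equation gamma(0) phi_1 = gamma(1):
  phi_hat_1 = gamma(1) / gamma(0) = -3.1972 / 4.35 = -0.7350.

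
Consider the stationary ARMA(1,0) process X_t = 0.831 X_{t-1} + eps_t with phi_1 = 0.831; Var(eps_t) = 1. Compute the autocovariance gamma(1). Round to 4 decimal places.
\gamma(1) = 2.6855

Multiply the model equation by X_{t-k} and take expectations. With theta_0 = psi_0 = 1 and psi_j the MA(infinity) weights, this gives
  gamma(k) - sum_i phi_i gamma(k-i) = c_k,
  c_k = sigma^2 * sum_{j=k..q} theta_j psi_{j-k}   (c_k = 0 for k > q),
using gamma(-m) = gamma(m).
Pure AR (q = 0): c_0 = sigma^2 = 1, c_k = 0 for k >= 1.
Equations for k = 0 and k = 1 (AR order 1):
  gamma(0) = phi_1 gamma(1) + c_0
  gamma(1) = phi_1 gamma(0) + c_1
Substituting the second into the first: gamma(0) (1 - phi_1^2) = c_0 + phi_1 c_1, so
  gamma(0) = c_0 / (1 - phi_1^2) = 1 / (1 - (0.831)^2) = 1 / 0.309439 = 3.231655.
  gamma(1) = phi_1 gamma(0) = (0.831)(3.231655) = 2.685505.
Therefore gamma(1) = 2.6855 (to 4 decimal places).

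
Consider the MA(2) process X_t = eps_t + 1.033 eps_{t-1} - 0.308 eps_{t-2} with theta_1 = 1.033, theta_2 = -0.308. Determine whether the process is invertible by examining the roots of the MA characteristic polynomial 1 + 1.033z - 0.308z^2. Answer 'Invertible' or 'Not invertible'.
\text{Not invertible}

The MA(q) characteristic polynomial is P(z) = 1 + 1.033z - 0.308z^2.
Invertibility requires all roots to lie outside the unit circle, i.e. |z| > 1 for every root.
Set 1 + (1.033) z + (-0.308) z^2 = 0, i.e. a z^2 + b z + c = 0 with a = -0.308, b = 1.033, c = 1.
Discriminant D = b^2 - 4ac = (1.033)^2 - 4*(-0.308)*1 = 1.067089 - (-1.232) = 2.299089.
D >= 0, so the roots are real: z = (-b +/- sqrt(D)) / (2a) = (-1.033 +/- 1.516275) / (-0.616).
  z_1 = (-1.033 + 1.516275) / (-0.616) = -0.7845,   |z_1| = 0.7845.
  z_2 = (-1.033 - 1.516275) / (-0.616) = 4.1384,   |z_2| = 4.1384.
Moduli of all roots: 0.7845, 4.1384.
All moduli strictly greater than 1? No.
Verdict: Not invertible.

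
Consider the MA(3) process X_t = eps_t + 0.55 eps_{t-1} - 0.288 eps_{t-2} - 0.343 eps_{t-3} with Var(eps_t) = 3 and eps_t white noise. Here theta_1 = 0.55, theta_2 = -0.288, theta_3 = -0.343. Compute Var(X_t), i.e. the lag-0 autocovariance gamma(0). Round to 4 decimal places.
\gamma(0) = 4.5093

For an MA(q) process X_t = eps_t + sum_i theta_i eps_{t-i} with
Var(eps_t) = sigma^2, the variance is
  gamma(0) = sigma^2 * (1 + sum_i theta_i^2).
  sum_i theta_i^2 = (0.55)^2 + (-0.288)^2 + (-0.343)^2 = 0.3025 + 0.082944 + 0.117649 = 0.503093.
  gamma(0) = 3 * (1 + 0.503093) = 3 * 1.503093 = 4.509279, which rounds to 4.5093.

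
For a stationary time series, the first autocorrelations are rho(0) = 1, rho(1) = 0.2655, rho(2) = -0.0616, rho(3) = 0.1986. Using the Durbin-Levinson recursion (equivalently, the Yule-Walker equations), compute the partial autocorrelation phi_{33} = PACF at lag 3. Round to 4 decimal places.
\phi_{33} = 0.2800

The PACF at lag k is phi_{kk}, the last component of the solution
to the Yule-Walker system G_k phi = r_k where
  (G_k)_{ij} = rho(|i - j|), (r_k)_i = rho(i), i,j = 1..k.
Equivalently, Durbin-Levinson gives phi_{kk} iteratively:
  phi_{11} = rho(1)
  phi_{kk} = [rho(k) - sum_{j=1..k-1} phi_{k-1,j} rho(k-j)]
            / [1 - sum_{j=1..k-1} phi_{k-1,j} rho(j)],
  phi_{k,j} = phi_{k-1,j} - phi_{kk} phi_{k-1,k-j},  j = 1..k-1.
Step k = 1:
  phi_11 = rho(1) = 0.2655.
Step k = 2:
  phi_22 = [rho(2) - phi_11 rho(1)] / [1 - phi_11 rho(1)] = [-0.0616 - (0.2655)(0.2655)] / [1 - (0.2655)(0.2655)]
         = -0.13209025 / 0.92950975 = -0.142107.
  Update: phi_21 = phi_11 - phi_22 phi_11 = 0.2655 - (-0.142107)(0.2655) = 0.30323.
Step k = 3:
  phi_33 = [rho(3) - phi_21 rho(2) - phi_22 rho(1)] / [1 - phi_21 rho(1) - phi_22 rho(2)]
    numerator   = 0.1986 - (0.30323)(-0.0616) - (-0.142107)(0.2655) = 0.25500846
    denominator = 1 - (0.30323)(0.2655) - (-0.142107)(-0.0616) = 0.91073874
  phi_33 = 0.25500846 / 0.91073874 = 0.28.
Therefore phi_{33} = 0.2800.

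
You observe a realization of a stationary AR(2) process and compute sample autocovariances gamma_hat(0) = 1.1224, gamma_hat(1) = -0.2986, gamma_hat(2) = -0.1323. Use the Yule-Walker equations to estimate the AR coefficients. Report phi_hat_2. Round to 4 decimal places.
\hat\phi_{2} = -0.2030

The Yule-Walker equations for an AR(p) process read, in matrix form,
  Gamma_p phi = r_p,   with   (Gamma_p)_{ij} = gamma(|i - j|),
                       (r_p)_i = gamma(i),   i,j = 1..p.
Substitute the sample gammas (Toeplitz matrix and right-hand side of size 2):
  Gamma_p = [[1.1224, -0.2986], [-0.2986, 1.1224]]
  r_p     = [-0.2986, -0.1323]
Written out:
  1.1224 phi_1 - 0.2986 phi_2 = -0.2986
  -0.2986 phi_1 + 1.1224 phi_2 = -0.1323
Solve by Cramer's rule:
  det = gamma(0)^2 - gamma(1)^2 = (1.1224)^2 - (-0.2986)^2 = 1.25978176 - 0.08916196 = 1.1706198
  phi_hat_1 = [gamma(1) gamma(0) - gamma(1) gamma(2)] / det = [(-0.2986)(1.1224) - (-0.2986)(-0.1323)] / 1.1706198 = -0.37465342 / 1.1706198 = -0.32
  phi_hat_2 = [gamma(0) gamma(2) - gamma(1)^2] / det = [(1.1224)(-0.1323) - (-0.2986)^2] / 1.1706198 = -0.23765548 / 1.1706198 = -0.203
So phi_hat = [-0.3200, -0.2030].
Therefore phi_hat_2 = -0.2030.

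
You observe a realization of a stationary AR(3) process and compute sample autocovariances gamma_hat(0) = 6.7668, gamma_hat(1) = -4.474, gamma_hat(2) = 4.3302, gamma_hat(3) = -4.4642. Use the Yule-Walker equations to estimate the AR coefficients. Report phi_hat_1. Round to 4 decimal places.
\hat\phi_{1} = -0.3120

The Yule-Walker equations for an AR(p) process read, in matrix form,
  Gamma_p phi = r_p,   with   (Gamma_p)_{ij} = gamma(|i - j|),
                       (r_p)_i = gamma(i),   i,j = 1..p.
Substitute the sample gammas (Toeplitz matrix and right-hand side of size 3):
  Gamma_p = [[6.7668, -4.474, 4.3302], [-4.474, 6.7668, -4.474], [4.3302, -4.474, 6.7668]]
  r_p     = [-4.474, 4.3302, -4.4642]
Written out (R1..R3):
  (R1) 6.7668 phi_1 - 4.474 phi_2 + 4.3302 phi_3 = -4.474
  (R2) -4.474 phi_1 + 6.7668 phi_2 - 4.474 phi_3 = 4.3302
  (R3) 4.3302 phi_1 - 4.474 phi_2 + 6.7668 phi_3 = -4.4642
Gaussian elimination:
  R2 <- R2 - (-4.474/6.7668) R1 = R2 - (-0.661169) R1:  3.808729 phi_2 - 1.611005 phi_3 = 1.372129
  R3 <- R3 - (4.3302/6.7668) R1 = R3 - (0.639918) R1:  -1.611005 phi_2 + 3.995825 phi_3 = -1.601205
  R3 <- R3 - (-1.611005/3.808729) R2 = R3 - (-0.422977) R2:  3.314407 phi_3 = -1.020826
Back-substitution:
  phi_hat_3 = -1.020826 / 3.314407 = -0.307997
  phi_hat_2 = (1.372129 - (-1.611005)(-0.307997)) / 3.808729 = 0.229984
  phi_hat_1 = (-4.474 - (-4.474)(0.229984) - (4.3302)(-0.307997)) / 6.7668 = -0.312019
So phi_hat = [-0.3120, 0.2300, -0.3080].
Therefore phi_hat_1 = -0.3120.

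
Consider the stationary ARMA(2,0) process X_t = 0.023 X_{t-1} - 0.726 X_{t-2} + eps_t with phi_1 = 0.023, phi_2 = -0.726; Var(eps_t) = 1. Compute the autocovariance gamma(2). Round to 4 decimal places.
\gamma(2) = -1.5348

Multiply the model equation by X_{t-k} and take expectations. With theta_0 = psi_0 = 1 and psi_j the MA(infinity) weights, this gives
  gamma(k) - sum_i phi_i gamma(k-i) = c_k,
  c_k = sigma^2 * sum_{j=k..q} theta_j psi_{j-k}   (c_k = 0 for k > q),
using gamma(-m) = gamma(m).
Pure AR (q = 0): c_0 = sigma^2 = 1, c_k = 0 for k >= 1.
Equations for k = 0, 1, 2 (AR order 2, c_2 = 0):
  (E0) gamma(0) = phi_1 gamma(1) + phi_2 gamma(2) + c_0
  (E1) gamma(1) = phi_1 gamma(0) + phi_2 gamma(1) + c_1
  (E2) gamma(2) = phi_1 gamma(1) + phi_2 gamma(0)
From (E1): gamma(1) = A gamma(0) + B with
  A = phi_1 / (1 - phi_2) = 0.023 / 1.726 = 0.013326,   B = c_1 / (1 - phi_2) = 0 / 1.726 = 0.
Insert (E2) into (E0): gamma(0) (1 - phi_2^2) = phi_1 (1 + phi_2) gamma(1) + c_0.
  phi_1 (1 + phi_2) = (0.023)(0.274) = 0.006302,   1 - phi_2^2 = 0.472924.
Replace gamma(1) by A gamma(0) + B and collect gamma(0):
  gamma(0) [0.472924 - (0.006302)(0.013326)] = c_0 = 1
  gamma(0) * 0.47284 = 1
  gamma(0) = 1 / 0.47284 = 2.11488.
  gamma(1) = A gamma(0) = (0.013326)(2.11488) = 0.028182.
  gamma(2) = phi_1 gamma(1) + phi_2 gamma(0) = (0.023)(0.028182) + (-0.726)(2.11488) = -1.534755.
Therefore gamma(2) = -1.5348 (to 4 decimal places).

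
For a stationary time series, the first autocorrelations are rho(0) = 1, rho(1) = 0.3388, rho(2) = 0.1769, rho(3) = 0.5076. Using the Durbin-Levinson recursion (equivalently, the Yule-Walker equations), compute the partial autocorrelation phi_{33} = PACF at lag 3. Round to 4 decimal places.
\phi_{33} = 0.4860

The PACF at lag k is phi_{kk}, the last component of the solution
to the Yule-Walker system G_k phi = r_k where
  (G_k)_{ij} = rho(|i - j|), (r_k)_i = rho(i), i,j = 1..k.
Equivalently, Durbin-Levinson gives phi_{kk} iteratively:
  phi_{11} = rho(1)
  phi_{kk} = [rho(k) - sum_{j=1..k-1} phi_{k-1,j} rho(k-j)]
            / [1 - sum_{j=1..k-1} phi_{k-1,j} rho(j)],
  phi_{k,j} = phi_{k-1,j} - phi_{kk} phi_{k-1,k-j},  j = 1..k-1.
Step k = 1:
  phi_11 = rho(1) = 0.3388.
Step k = 2:
  phi_22 = [rho(2) - phi_11 rho(1)] / [1 - phi_11 rho(1)] = [0.1769 - (0.3388)(0.3388)] / [1 - (0.3388)(0.3388)]
         = 0.06211456 / 0.88521456 = 0.070169.
  Update: phi_21 = phi_11 - phi_22 phi_11 = 0.3388 - (0.070169)(0.3388) = 0.315027.
Step k = 3:
  phi_33 = [rho(3) - phi_21 rho(2) - phi_22 rho(1)] / [1 - phi_21 rho(1) - phi_22 rho(2)]
    numerator   = 0.5076 - (0.315027)(0.1769) - (0.070169)(0.3388) = 0.42809853
    denominator = 1 - (0.315027)(0.3388) - (0.070169)(0.1769) = 0.88085605
  phi_33 = 0.42809853 / 0.88085605 = 0.486.
Therefore phi_{33} = 0.4860.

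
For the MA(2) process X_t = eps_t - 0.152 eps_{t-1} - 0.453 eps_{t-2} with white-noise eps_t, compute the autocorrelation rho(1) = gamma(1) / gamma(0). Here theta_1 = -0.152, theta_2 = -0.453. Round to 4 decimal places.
\rho(1) = -0.0677

For an MA(q) process with theta_0 = 1, the autocovariance is
  gamma(k) = sigma^2 * sum_{i=0..q-k} theta_i * theta_{i+k},
and rho(k) = gamma(k) / gamma(0). Sigma^2 cancels.
  numerator   = (1)*(-0.152) + (-0.152)*(-0.453) = -0.083144.
  denominator = (1)^2 + (-0.152)^2 + (-0.453)^2 = 1.228313.
  rho(1) = -0.083144 / 1.228313 = -0.0677.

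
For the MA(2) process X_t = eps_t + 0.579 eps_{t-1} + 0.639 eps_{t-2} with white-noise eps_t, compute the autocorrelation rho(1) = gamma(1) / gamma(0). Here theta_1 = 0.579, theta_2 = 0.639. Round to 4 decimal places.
\rho(1) = 0.5443

For an MA(q) process with theta_0 = 1, the autocovariance is
  gamma(k) = sigma^2 * sum_{i=0..q-k} theta_i * theta_{i+k},
and rho(k) = gamma(k) / gamma(0). Sigma^2 cancels.
  numerator   = (1)*(0.579) + (0.579)*(0.639) = 0.948981.
  denominator = (1)^2 + (0.579)^2 + (0.639)^2 = 1.743562.
  rho(1) = 0.948981 / 1.743562 = 0.5443.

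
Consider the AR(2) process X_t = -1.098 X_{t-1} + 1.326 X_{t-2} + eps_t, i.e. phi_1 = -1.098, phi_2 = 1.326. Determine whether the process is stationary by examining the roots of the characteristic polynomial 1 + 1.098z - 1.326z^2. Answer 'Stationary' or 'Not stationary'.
\text{Not stationary}

The AR(p) characteristic polynomial is P(z) = 1 + 1.098z - 1.326z^2.
Stationarity requires all roots to lie outside the unit circle, i.e. |z| > 1 for every root.
Set 1 + (1.098) z + (-1.326) z^2 = 0, i.e. a z^2 + b z + c = 0 with a = -1.326, b = 1.098, c = 1.
Discriminant D = b^2 - 4ac = (1.098)^2 - 4*(-1.326)*1 = 1.205604 - (-5.304) = 6.509604.
D >= 0, so the roots are real: z = (-b +/- sqrt(D)) / (2a) = (-1.098 +/- 2.551393) / (-2.652).
  z_1 = (-1.098 + 2.551393) / (-2.652) = -0.548,   |z_1| = 0.548.
  z_2 = (-1.098 - 2.551393) / (-2.652) = 1.3761,   |z_2| = 1.3761.
Moduli of all roots: 0.5480, 1.3761.
All moduli strictly greater than 1? No.
Verdict: Not stationary.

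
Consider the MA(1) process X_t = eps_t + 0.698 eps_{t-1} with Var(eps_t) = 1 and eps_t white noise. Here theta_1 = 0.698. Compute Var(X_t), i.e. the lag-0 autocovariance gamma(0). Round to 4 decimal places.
\gamma(0) = 1.4872

For an MA(q) process X_t = eps_t + sum_i theta_i eps_{t-i} with
Var(eps_t) = sigma^2, the variance is
  gamma(0) = sigma^2 * (1 + sum_i theta_i^2).
  sum_i theta_i^2 = (0.698)^2 = 0.487204.
  gamma(0) = 1 * (1 + 0.487204) = 1 * 1.487204 = 1.487204, which rounds to 1.4872.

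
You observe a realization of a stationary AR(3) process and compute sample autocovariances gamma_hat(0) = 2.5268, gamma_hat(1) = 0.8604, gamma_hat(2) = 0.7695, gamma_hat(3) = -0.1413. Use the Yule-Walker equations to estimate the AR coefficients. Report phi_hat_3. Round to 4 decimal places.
\hat\phi_{3} = -0.2490

The Yule-Walker equations for an AR(p) process read, in matrix form,
  Gamma_p phi = r_p,   with   (Gamma_p)_{ij} = gamma(|i - j|),
                       (r_p)_i = gamma(i),   i,j = 1..p.
Substitute the sample gammas (Toeplitz matrix and right-hand side of size 3):
  Gamma_p = [[2.5268, 0.8604, 0.7695], [0.8604, 2.5268, 0.8604], [0.7695, 0.8604, 2.5268]]
  r_p     = [0.8604, 0.7695, -0.1413]
Written out (R1..R3):
  (R1) 2.5268 phi_1 + 0.8604 phi_2 + 0.7695 phi_3 = 0.8604
  (R2) 0.8604 phi_1 + 2.5268 phi_2 + 0.8604 phi_3 = 0.7695
  (R3) 0.7695 phi_1 + 0.8604 phi_2 + 2.5268 phi_3 = -0.1413
Gaussian elimination:
  R2 <- R2 - (0.8604/2.5268) R1 = R2 - (0.34051) R1:  2.233825 phi_2 + 0.598378 phi_3 = 0.476525
  R3 <- R3 - (0.7695/2.5268) R1 = R3 - (0.304535) R1:  0.598378 phi_2 + 2.29246 phi_3 = -0.403322
  R3 <- R3 - (0.598378/2.233825) R2 = R3 - (0.267871) R2:  2.132172 phi_3 = -0.53097
Back-substitution:
  phi_hat_3 = -0.53097 / 2.132172 = -0.249028
  phi_hat_2 = (0.476525 - (0.598378)(-0.249028)) / 2.233825 = 0.28003
  phi_hat_1 = (0.8604 - (0.8604)(0.28003) - (0.7695)(-0.249028)) / 2.5268 = 0.320995
So phi_hat = [0.3210, 0.2800, -0.2490].
Therefore phi_hat_3 = -0.2490.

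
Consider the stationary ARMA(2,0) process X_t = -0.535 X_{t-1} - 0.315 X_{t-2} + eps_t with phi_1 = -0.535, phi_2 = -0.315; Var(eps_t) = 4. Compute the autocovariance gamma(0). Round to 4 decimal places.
\gamma(0) = 5.3214

Multiply the model equation by X_{t-k} and take expectations. With theta_0 = psi_0 = 1 and psi_j the MA(infinity) weights, this gives
  gamma(k) - sum_i phi_i gamma(k-i) = c_k,
  c_k = sigma^2 * sum_{j=k..q} theta_j psi_{j-k}   (c_k = 0 for k > q),
using gamma(-m) = gamma(m).
Pure AR (q = 0): c_0 = sigma^2 = 4, c_k = 0 for k >= 1.
Equations for k = 0, 1, 2 (AR order 2, c_2 = 0):
  (E0) gamma(0) = phi_1 gamma(1) + phi_2 gamma(2) + c_0
  (E1) gamma(1) = phi_1 gamma(0) + phi_2 gamma(1) + c_1
  (E2) gamma(2) = phi_1 gamma(1) + phi_2 gamma(0)
From (E1): gamma(1) = A gamma(0) + B with
  A = phi_1 / (1 - phi_2) = -0.535 / 1.315 = -0.406844,   B = c_1 / (1 - phi_2) = 0 / 1.315 = 0.
Insert (E2) into (E0): gamma(0) (1 - phi_2^2) = phi_1 (1 + phi_2) gamma(1) + c_0.
  phi_1 (1 + phi_2) = (-0.535)(0.685) = -0.366475,   1 - phi_2^2 = 0.900775.
Replace gamma(1) by A gamma(0) + B and collect gamma(0):
  gamma(0) [0.900775 - (-0.366475)(-0.406844)] = c_0 = 4
  gamma(0) * 0.751677 = 4
  gamma(0) = 4 / 0.751677 = 5.321436.
Therefore gamma(0) = 5.3214 (to 4 decimal places).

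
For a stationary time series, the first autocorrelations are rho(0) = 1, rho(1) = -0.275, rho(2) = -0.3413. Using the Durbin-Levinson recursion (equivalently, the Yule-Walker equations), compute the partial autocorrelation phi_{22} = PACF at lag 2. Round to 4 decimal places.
\phi_{22} = -0.4510

The PACF at lag k is phi_{kk}, the last component of the solution
to the Yule-Walker system G_k phi = r_k where
  (G_k)_{ij} = rho(|i - j|), (r_k)_i = rho(i), i,j = 1..k.
Equivalently, Durbin-Levinson gives phi_{kk} iteratively:
  phi_{11} = rho(1)
  phi_{kk} = [rho(k) - sum_{j=1..k-1} phi_{k-1,j} rho(k-j)]
            / [1 - sum_{j=1..k-1} phi_{k-1,j} rho(j)],
  phi_{k,j} = phi_{k-1,j} - phi_{kk} phi_{k-1,k-j},  j = 1..k-1.
Step k = 1:
  phi_11 = rho(1) = -0.275.
Step k = 2:
  phi_22 = [rho(2) - phi_11 rho(1)] / [1 - phi_11 rho(1)] = [-0.3413 - (-0.275)(-0.275)] / [1 - (-0.275)(-0.275)]
         = -0.416925 / 0.924375 = -0.451.
Therefore phi_{22} = -0.4510.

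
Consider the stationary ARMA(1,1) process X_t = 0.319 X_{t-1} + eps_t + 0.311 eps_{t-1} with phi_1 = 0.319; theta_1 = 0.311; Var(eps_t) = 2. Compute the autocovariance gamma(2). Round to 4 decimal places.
\gamma(2) = 0.4919

Multiply the model equation by X_{t-k} and take expectations. With theta_0 = psi_0 = 1 and psi_j the MA(infinity) weights, this gives
  gamma(k) - sum_i phi_i gamma(k-i) = c_k,
  c_k = sigma^2 * sum_{j=k..q} theta_j psi_{j-k}   (c_k = 0 for k > q),
using gamma(-m) = gamma(m).
psi-weights needed (psi_j = theta_j + sum_i phi_i psi_{j-i}):
  psi_1 = theta_1 + phi_1 = 0.311 + (0.319) = 0.63
Right-hand sides:
  c_0 = sigma^2 (1 + theta_1 psi_1) = 2 * (1 + (0.311)(0.63)) = 2 * 1.19593 = 2.39186
  c_1 = sigma^2 theta_1 = 2 * (0.311) = 0.622
  c_2 = 0
Equations for k = 0 and k = 1 (AR order 1):
  gamma(0) = phi_1 gamma(1) + c_0
  gamma(1) = phi_1 gamma(0) + c_1
Substituting the second into the first: gamma(0) (1 - phi_1^2) = c_0 + phi_1 c_1, so
  gamma(0) = (c_0 + phi_1 c_1) / (1 - phi_1^2) = (2.39186 + (0.319)(0.622)) / (1 - (0.319)^2) = 2.590278 / 0.898239 = 2.883729.
  gamma(1) = phi_1 gamma(0) + c_1 = (0.319)(2.883729) + (0.622) = 1.54191.
For k = 2 (> q): gamma(2) = phi_1 gamma(1) = (0.319)(1.54191) = 0.491869.
Therefore gamma(2) = 0.4919 (to 4 decimal places).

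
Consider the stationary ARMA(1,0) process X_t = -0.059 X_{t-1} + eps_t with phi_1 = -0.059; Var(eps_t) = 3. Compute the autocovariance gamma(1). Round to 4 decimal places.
\gamma(1) = -0.1776

Multiply the model equation by X_{t-k} and take expectations. With theta_0 = psi_0 = 1 and psi_j the MA(infinity) weights, this gives
  gamma(k) - sum_i phi_i gamma(k-i) = c_k,
  c_k = sigma^2 * sum_{j=k..q} theta_j psi_{j-k}   (c_k = 0 for k > q),
using gamma(-m) = gamma(m).
Pure AR (q = 0): c_0 = sigma^2 = 3, c_k = 0 for k >= 1.
Equations for k = 0 and k = 1 (AR order 1):
  gamma(0) = phi_1 gamma(1) + c_0
  gamma(1) = phi_1 gamma(0) + c_1
Substituting the second into the first: gamma(0) (1 - phi_1^2) = c_0 + phi_1 c_1, so
  gamma(0) = c_0 / (1 - phi_1^2) = 3 / (1 - (-0.059)^2) = 3 / 0.996519 = 3.010479.
  gamma(1) = phi_1 gamma(0) = (-0.059)(3.010479) = -0.177618.
Therefore gamma(1) = -0.1776 (to 4 decimal places).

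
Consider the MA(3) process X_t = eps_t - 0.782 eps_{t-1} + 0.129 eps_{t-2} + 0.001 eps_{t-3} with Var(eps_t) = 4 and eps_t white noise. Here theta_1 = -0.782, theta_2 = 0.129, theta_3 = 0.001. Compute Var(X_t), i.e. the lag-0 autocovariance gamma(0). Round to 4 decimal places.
\gamma(0) = 6.5127

For an MA(q) process X_t = eps_t + sum_i theta_i eps_{t-i} with
Var(eps_t) = sigma^2, the variance is
  gamma(0) = sigma^2 * (1 + sum_i theta_i^2).
  sum_i theta_i^2 = (-0.782)^2 + (0.129)^2 + (0.001)^2 = 0.611524 + 0.016641 + 0.000001 = 0.628166.
  gamma(0) = 4 * (1 + 0.628166) = 4 * 1.628166 = 6.512664, which rounds to 6.5127.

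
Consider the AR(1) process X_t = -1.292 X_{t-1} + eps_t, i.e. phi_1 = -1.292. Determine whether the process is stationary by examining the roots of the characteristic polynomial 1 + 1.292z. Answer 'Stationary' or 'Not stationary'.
\text{Not stationary}

The AR(p) characteristic polynomial is P(z) = 1 + 1.292z.
Stationarity requires all roots to lie outside the unit circle, i.e. |z| > 1 for every root.
This is linear in z: 1 + (1.292) z = 0  =>  z = -1/(1.292) = -0.773994,  |z| = 0.773994.
Moduli of all roots: 0.7740.
All moduli strictly greater than 1? No.
Verdict: Not stationary.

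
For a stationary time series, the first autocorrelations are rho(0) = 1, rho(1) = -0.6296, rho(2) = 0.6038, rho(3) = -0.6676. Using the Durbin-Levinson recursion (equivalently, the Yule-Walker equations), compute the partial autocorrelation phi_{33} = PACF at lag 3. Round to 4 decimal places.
\phi_{33} = -0.3790

The PACF at lag k is phi_{kk}, the last component of the solution
to the Yule-Walker system G_k phi = r_k where
  (G_k)_{ij} = rho(|i - j|), (r_k)_i = rho(i), i,j = 1..k.
Equivalently, Durbin-Levinson gives phi_{kk} iteratively:
  phi_{11} = rho(1)
  phi_{kk} = [rho(k) - sum_{j=1..k-1} phi_{k-1,j} rho(k-j)]
            / [1 - sum_{j=1..k-1} phi_{k-1,j} rho(j)],
  phi_{k,j} = phi_{k-1,j} - phi_{kk} phi_{k-1,k-j},  j = 1..k-1.
Step k = 1:
  phi_11 = rho(1) = -0.6296.
Step k = 2:
  phi_22 = [rho(2) - phi_11 rho(1)] / [1 - phi_11 rho(1)] = [0.6038 - (-0.6296)(-0.6296)] / [1 - (-0.6296)(-0.6296)]
         = 0.20740384 / 0.60360384 = 0.343609.
  Update: phi_21 = phi_11 - phi_22 phi_11 = -0.6296 - (0.343609)(-0.6296) = -0.413264.
Step k = 3:
  phi_33 = [rho(3) - phi_21 rho(2) - phi_22 rho(1)] / [1 - phi_21 rho(1) - phi_22 rho(2)]
    numerator   = -0.6676 - (-0.413264)(0.6038) - (0.343609)(-0.6296) = -0.20173505
    denominator = 1 - (-0.413264)(-0.6296) - (0.343609)(0.6038) = 0.53233797
  phi_33 = -0.20173505 / 0.53233797 = -0.379.
Therefore phi_{33} = -0.3790.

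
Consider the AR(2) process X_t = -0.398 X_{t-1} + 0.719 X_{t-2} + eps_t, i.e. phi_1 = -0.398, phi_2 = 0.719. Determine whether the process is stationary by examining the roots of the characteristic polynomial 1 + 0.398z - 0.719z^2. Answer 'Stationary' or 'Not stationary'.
\text{Not stationary}

The AR(p) characteristic polynomial is P(z) = 1 + 0.398z - 0.719z^2.
Stationarity requires all roots to lie outside the unit circle, i.e. |z| > 1 for every root.
Set 1 + (0.398) z + (-0.719) z^2 = 0, i.e. a z^2 + b z + c = 0 with a = -0.719, b = 0.398, c = 1.
Discriminant D = b^2 - 4ac = (0.398)^2 - 4*(-0.719)*1 = 0.158404 - (-2.876) = 3.034404.
D >= 0, so the roots are real: z = (-b +/- sqrt(D)) / (2a) = (-0.398 +/- 1.741954) / (-1.438).
  z_1 = (-0.398 + 1.741954) / (-1.438) = -0.9346,   |z_1| = 0.9346.
  z_2 = (-0.398 - 1.741954) / (-1.438) = 1.4881,   |z_2| = 1.4881.
Moduli of all roots: 0.9346, 1.4881.
All moduli strictly greater than 1? No.
Verdict: Not stationary.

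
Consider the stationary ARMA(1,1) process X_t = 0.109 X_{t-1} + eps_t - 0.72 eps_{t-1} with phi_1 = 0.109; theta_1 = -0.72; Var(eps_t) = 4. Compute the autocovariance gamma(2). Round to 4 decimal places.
\gamma(2) = -0.2484

Multiply the model equation by X_{t-k} and take expectations. With theta_0 = psi_0 = 1 and psi_j the MA(infinity) weights, this gives
  gamma(k) - sum_i phi_i gamma(k-i) = c_k,
  c_k = sigma^2 * sum_{j=k..q} theta_j psi_{j-k}   (c_k = 0 for k > q),
using gamma(-m) = gamma(m).
psi-weights needed (psi_j = theta_j + sum_i phi_i psi_{j-i}):
  psi_1 = theta_1 + phi_1 = -0.72 + (0.109) = -0.611
Right-hand sides:
  c_0 = sigma^2 (1 + theta_1 psi_1) = 4 * (1 + (-0.72)(-0.611)) = 4 * 1.43992 = 5.75968
  c_1 = sigma^2 theta_1 = 4 * (-0.72) = -2.88
  c_2 = 0
Equations for k = 0 and k = 1 (AR order 1):
  gamma(0) = phi_1 gamma(1) + c_0
  gamma(1) = phi_1 gamma(0) + c_1
Substituting the second into the first: gamma(0) (1 - phi_1^2) = c_0 + phi_1 c_1, so
  gamma(0) = (c_0 + phi_1 c_1) / (1 - phi_1^2) = (5.75968 + (0.109)(-2.88)) / (1 - (0.109)^2) = 5.44576 / 0.988119 = 5.511239.
  gamma(1) = phi_1 gamma(0) + c_1 = (0.109)(5.511239) + (-2.88) = -2.279275.
For k = 2 (> q): gamma(2) = phi_1 gamma(1) = (0.109)(-2.279275) = -0.248441.
Therefore gamma(2) = -0.2484 (to 4 decimal places).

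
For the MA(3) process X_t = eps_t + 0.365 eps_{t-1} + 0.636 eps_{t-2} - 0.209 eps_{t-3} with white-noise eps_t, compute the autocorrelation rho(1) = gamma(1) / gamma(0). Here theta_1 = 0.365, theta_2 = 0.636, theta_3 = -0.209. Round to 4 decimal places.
\rho(1) = 0.2935

For an MA(q) process with theta_0 = 1, the autocovariance is
  gamma(k) = sigma^2 * sum_{i=0..q-k} theta_i * theta_{i+k},
and rho(k) = gamma(k) / gamma(0). Sigma^2 cancels.
  numerator   = (1)*(0.365) + (0.365)*(0.636) + (0.636)*(-0.209) = 0.464216.
  denominator = (1)^2 + (0.365)^2 + (0.636)^2 + (-0.209)^2 = 1.581402.
  rho(1) = 0.464216 / 1.581402 = 0.2935.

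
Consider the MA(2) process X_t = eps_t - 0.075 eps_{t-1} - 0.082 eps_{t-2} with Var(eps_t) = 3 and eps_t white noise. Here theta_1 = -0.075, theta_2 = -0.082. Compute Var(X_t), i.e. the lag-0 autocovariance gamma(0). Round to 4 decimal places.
\gamma(0) = 3.0370

For an MA(q) process X_t = eps_t + sum_i theta_i eps_{t-i} with
Var(eps_t) = sigma^2, the variance is
  gamma(0) = sigma^2 * (1 + sum_i theta_i^2).
  sum_i theta_i^2 = (-0.075)^2 + (-0.082)^2 = 0.005625 + 0.006724 = 0.012349.
  gamma(0) = 3 * (1 + 0.012349) = 3 * 1.012349 = 3.037047, which rounds to 3.0370.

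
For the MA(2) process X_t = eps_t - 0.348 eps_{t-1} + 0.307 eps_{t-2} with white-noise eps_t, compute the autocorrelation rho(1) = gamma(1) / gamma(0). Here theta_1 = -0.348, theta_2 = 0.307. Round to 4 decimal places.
\rho(1) = -0.3742

For an MA(q) process with theta_0 = 1, the autocovariance is
  gamma(k) = sigma^2 * sum_{i=0..q-k} theta_i * theta_{i+k},
and rho(k) = gamma(k) / gamma(0). Sigma^2 cancels.
  numerator   = (1)*(-0.348) + (-0.348)*(0.307) = -0.454836.
  denominator = (1)^2 + (-0.348)^2 + (0.307)^2 = 1.215353.
  rho(1) = -0.454836 / 1.215353 = -0.3742.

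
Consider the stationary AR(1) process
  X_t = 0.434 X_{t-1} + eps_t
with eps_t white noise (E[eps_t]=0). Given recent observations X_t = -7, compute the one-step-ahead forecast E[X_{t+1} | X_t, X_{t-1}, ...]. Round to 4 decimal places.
E[X_{t+1} \mid \mathcal F_t] = -3.0380

For an AR(p) model X_t = c + sum_i phi_i X_{t-i} + eps_t, the
one-step-ahead conditional mean is
  E[X_{t+1} | X_t, ...] = c + sum_i phi_i X_{t+1-i}.
Substitute known values:
  E[X_{t+1} | ...] = (0.434) * (-7)
                   = -3.0380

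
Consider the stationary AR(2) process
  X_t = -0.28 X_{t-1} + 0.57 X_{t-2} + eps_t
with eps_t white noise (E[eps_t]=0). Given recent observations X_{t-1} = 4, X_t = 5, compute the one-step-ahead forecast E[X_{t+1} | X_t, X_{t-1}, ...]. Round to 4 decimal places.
E[X_{t+1} \mid \mathcal F_t] = 0.8800

For an AR(p) model X_t = c + sum_i phi_i X_{t-i} + eps_t, the
one-step-ahead conditional mean is
  E[X_{t+1} | X_t, ...] = c + sum_i phi_i X_{t+1-i}.
Substitute known values:
  E[X_{t+1} | ...] = (-0.28) * (5) + (0.57) * (4)
                   = 0.8800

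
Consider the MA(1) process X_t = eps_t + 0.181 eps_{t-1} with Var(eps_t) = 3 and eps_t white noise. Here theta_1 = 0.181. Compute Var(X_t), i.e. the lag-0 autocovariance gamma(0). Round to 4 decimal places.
\gamma(0) = 3.0983

For an MA(q) process X_t = eps_t + sum_i theta_i eps_{t-i} with
Var(eps_t) = sigma^2, the variance is
  gamma(0) = sigma^2 * (1 + sum_i theta_i^2).
  sum_i theta_i^2 = (0.181)^2 = 0.032761.
  gamma(0) = 3 * (1 + 0.032761) = 3 * 1.032761 = 3.098283, which rounds to 3.0983.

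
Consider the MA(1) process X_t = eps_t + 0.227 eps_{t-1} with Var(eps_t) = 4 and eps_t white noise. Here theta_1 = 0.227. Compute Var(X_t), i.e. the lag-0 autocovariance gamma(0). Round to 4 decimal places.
\gamma(0) = 4.2061

For an MA(q) process X_t = eps_t + sum_i theta_i eps_{t-i} with
Var(eps_t) = sigma^2, the variance is
  gamma(0) = sigma^2 * (1 + sum_i theta_i^2).
  sum_i theta_i^2 = (0.227)^2 = 0.051529.
  gamma(0) = 4 * (1 + 0.051529) = 4 * 1.051529 = 4.206116, which rounds to 4.2061.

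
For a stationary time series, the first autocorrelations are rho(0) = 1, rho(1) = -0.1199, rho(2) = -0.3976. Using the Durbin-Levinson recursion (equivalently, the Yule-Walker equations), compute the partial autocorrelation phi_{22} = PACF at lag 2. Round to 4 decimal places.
\phi_{22} = -0.4180

The PACF at lag k is phi_{kk}, the last component of the solution
to the Yule-Walker system G_k phi = r_k where
  (G_k)_{ij} = rho(|i - j|), (r_k)_i = rho(i), i,j = 1..k.
Equivalently, Durbin-Levinson gives phi_{kk} iteratively:
  phi_{11} = rho(1)
  phi_{kk} = [rho(k) - sum_{j=1..k-1} phi_{k-1,j} rho(k-j)]
            / [1 - sum_{j=1..k-1} phi_{k-1,j} rho(j)],
  phi_{k,j} = phi_{k-1,j} - phi_{kk} phi_{k-1,k-j},  j = 1..k-1.
Step k = 1:
  phi_11 = rho(1) = -0.1199.
Step k = 2:
  phi_22 = [rho(2) - phi_11 rho(1)] / [1 - phi_11 rho(1)] = [-0.3976 - (-0.1199)(-0.1199)] / [1 - (-0.1199)(-0.1199)]
         = -0.41197601 / 0.98562399 = -0.418.
Therefore phi_{22} = -0.4180.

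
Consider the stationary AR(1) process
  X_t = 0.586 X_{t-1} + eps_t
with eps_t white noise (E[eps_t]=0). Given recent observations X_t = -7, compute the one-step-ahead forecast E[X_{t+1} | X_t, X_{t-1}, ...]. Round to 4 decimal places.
E[X_{t+1} \mid \mathcal F_t] = -4.1020

For an AR(p) model X_t = c + sum_i phi_i X_{t-i} + eps_t, the
one-step-ahead conditional mean is
  E[X_{t+1} | X_t, ...] = c + sum_i phi_i X_{t+1-i}.
Substitute known values:
  E[X_{t+1} | ...] = (0.586) * (-7)
                   = -4.1020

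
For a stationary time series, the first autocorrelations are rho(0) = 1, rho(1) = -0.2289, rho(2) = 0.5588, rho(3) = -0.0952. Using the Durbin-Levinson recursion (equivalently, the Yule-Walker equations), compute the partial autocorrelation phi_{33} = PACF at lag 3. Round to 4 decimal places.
\phi_{33} = 0.1280

The PACF at lag k is phi_{kk}, the last component of the solution
to the Yule-Walker system G_k phi = r_k where
  (G_k)_{ij} = rho(|i - j|), (r_k)_i = rho(i), i,j = 1..k.
Equivalently, Durbin-Levinson gives phi_{kk} iteratively:
  phi_{11} = rho(1)
  phi_{kk} = [rho(k) - sum_{j=1..k-1} phi_{k-1,j} rho(k-j)]
            / [1 - sum_{j=1..k-1} phi_{k-1,j} rho(j)],
  phi_{k,j} = phi_{k-1,j} - phi_{kk} phi_{k-1,k-j},  j = 1..k-1.
Step k = 1:
  phi_11 = rho(1) = -0.2289.
Step k = 2:
  phi_22 = [rho(2) - phi_11 rho(1)] / [1 - phi_11 rho(1)] = [0.5588 - (-0.2289)(-0.2289)] / [1 - (-0.2289)(-0.2289)]
         = 0.50640479 / 0.94760479 = 0.534405.
  Update: phi_21 = phi_11 - phi_22 phi_11 = -0.2289 - (0.534405)(-0.2289) = -0.106575.
Step k = 3:
  phi_33 = [rho(3) - phi_21 rho(2) - phi_22 rho(1)] / [1 - phi_21 rho(1) - phi_22 rho(2)]
    numerator   = -0.0952 - (-0.106575)(0.5588) - (0.534405)(-0.2289) = 0.08667925
    denominator = 1 - (-0.106575)(-0.2289) - (0.534405)(0.5588) = 0.67697951
  phi_33 = 0.08667925 / 0.67697951 = 0.128.
Therefore phi_{33} = 0.1280.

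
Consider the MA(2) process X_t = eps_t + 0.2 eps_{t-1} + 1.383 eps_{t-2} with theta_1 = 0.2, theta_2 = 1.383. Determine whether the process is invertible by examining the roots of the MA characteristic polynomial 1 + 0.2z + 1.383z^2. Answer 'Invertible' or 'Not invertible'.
\text{Not invertible}

The MA(q) characteristic polynomial is P(z) = 1 + 0.2z + 1.383z^2.
Invertibility requires all roots to lie outside the unit circle, i.e. |z| > 1 for every root.
Set 1 + (0.2) z + (1.383) z^2 = 0, i.e. a z^2 + b z + c = 0 with a = 1.383, b = 0.2, c = 1.
Discriminant D = b^2 - 4ac = (0.2)^2 - 4*(1.383)*1 = 0.04 - (5.532) = -5.492.
D < 0, so the roots are the complex-conjugate pair z = (-b +/- i sqrt(-D)) / (2a) = -0.0723 +/- 0.8473i.
For a conjugate pair |z|^2 = z * conj(z) = (product of roots) = c/a = 1/(1.383) = 0.723066, so |z| = sqrt(0.723066) = 0.8503 for both roots.
Moduli of all roots: 0.8503, 0.8503.
All moduli strictly greater than 1? No.
Verdict: Not invertible.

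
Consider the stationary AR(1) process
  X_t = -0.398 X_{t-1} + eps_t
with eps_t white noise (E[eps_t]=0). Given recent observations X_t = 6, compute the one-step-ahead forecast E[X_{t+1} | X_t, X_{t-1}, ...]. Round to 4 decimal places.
E[X_{t+1} \mid \mathcal F_t] = -2.3880

For an AR(p) model X_t = c + sum_i phi_i X_{t-i} + eps_t, the
one-step-ahead conditional mean is
  E[X_{t+1} | X_t, ...] = c + sum_i phi_i X_{t+1-i}.
Substitute known values:
  E[X_{t+1} | ...] = (-0.398) * (6)
                   = -2.3880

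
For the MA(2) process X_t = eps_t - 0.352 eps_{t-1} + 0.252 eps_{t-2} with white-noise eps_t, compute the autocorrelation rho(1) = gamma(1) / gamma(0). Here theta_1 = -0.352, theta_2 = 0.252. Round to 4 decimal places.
\rho(1) = -0.3711

For an MA(q) process with theta_0 = 1, the autocovariance is
  gamma(k) = sigma^2 * sum_{i=0..q-k} theta_i * theta_{i+k},
and rho(k) = gamma(k) / gamma(0). Sigma^2 cancels.
  numerator   = (1)*(-0.352) + (-0.352)*(0.252) = -0.440704.
  denominator = (1)^2 + (-0.352)^2 + (0.252)^2 = 1.187408.
  rho(1) = -0.440704 / 1.187408 = -0.3711.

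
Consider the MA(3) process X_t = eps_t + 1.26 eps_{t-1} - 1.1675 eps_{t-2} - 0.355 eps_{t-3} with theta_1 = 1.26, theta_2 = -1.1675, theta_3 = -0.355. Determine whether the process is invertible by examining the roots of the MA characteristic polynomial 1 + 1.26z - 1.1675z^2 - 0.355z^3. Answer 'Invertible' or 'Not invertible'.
\text{Not invertible}

The MA(q) characteristic polynomial is P(z) = 1 + 1.26z - 1.1675z^2 - 0.355z^3.
Invertibility requires all roots to lie outside the unit circle, i.e. |z| > 1 for every root.
Degree 3: look for a simple real root z0 first, then factor out (1 - z/z0) and solve the remaining quadratic.
Testing z0 = -4: P(-4) = 1 + (1.26)(-4) + (-1.1675)(-4)^2 + (-0.355)(-4)^3
  = 1 + (-5.04) + (-18.68) + (22.72) = 0.  So z_0 = -4 is a root, |z_0| = 4.
Divide out the factor (1 + 0.25 z) = (1 - z/z0) (since 1/z0 = -0.25):
  P(z) = (1 + 0.25 z)(1 + (1.01) z + (-1.42) z^2)
  [check: z-coef 1.01 - (-0.25) = 1.26; z^2-coef -1.42 - (-0.25)(1.01) = -1.1675; z^3-coef -(-0.25)(-1.42) = -0.355.]
Remaining roots from the quadratic factor 1 + (1.01) z + (-1.42) z^2:
  Set 1 + (1.01) z + (-1.42) z^2 = 0, i.e. a z^2 + b z + c = 0 with a = -1.42, b = 1.01, c = 1.
  Discriminant D = b^2 - 4ac = (1.01)^2 - 4*(-1.42)*1 = 1.0201 - (-5.68) = 6.7001.
  D >= 0, so the roots are real: z = (-b +/- sqrt(D)) / (2a) = (-1.01 +/- 2.588455) / (-2.84).
    z_1 = (-1.01 + 2.588455) / (-2.84) = -0.5558,   |z_1| = 0.5558.
    z_2 = (-1.01 - 2.588455) / (-2.84) = 1.2671,   |z_2| = 1.2671.
Moduli of all roots: 4.0000, 0.5558, 1.2671.
All moduli strictly greater than 1? No.
Verdict: Not invertible.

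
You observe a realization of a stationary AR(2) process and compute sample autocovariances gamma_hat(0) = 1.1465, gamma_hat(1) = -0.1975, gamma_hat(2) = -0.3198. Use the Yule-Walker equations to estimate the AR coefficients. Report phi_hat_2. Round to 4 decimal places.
\hat\phi_{2} = -0.3180

The Yule-Walker equations for an AR(p) process read, in matrix form,
  Gamma_p phi = r_p,   with   (Gamma_p)_{ij} = gamma(|i - j|),
                       (r_p)_i = gamma(i),   i,j = 1..p.
Substitute the sample gammas (Toeplitz matrix and right-hand side of size 2):
  Gamma_p = [[1.1465, -0.1975], [-0.1975, 1.1465]]
  r_p     = [-0.1975, -0.3198]
Written out:
  1.1465 phi_1 - 0.1975 phi_2 = -0.1975
  -0.1975 phi_1 + 1.1465 phi_2 = -0.3198
Solve by Cramer's rule:
  det = gamma(0)^2 - gamma(1)^2 = (1.1465)^2 - (-0.1975)^2 = 1.31446225 - 0.03900625 = 1.275456
  phi_hat_1 = [gamma(1) gamma(0) - gamma(1) gamma(2)] / det = [(-0.1975)(1.1465) - (-0.1975)(-0.3198)] / 1.275456 = -0.28959425 / 1.275456 = -0.2271
  phi_hat_2 = [gamma(0) gamma(2) - gamma(1)^2] / det = [(1.1465)(-0.3198) - (-0.1975)^2] / 1.275456 = -0.40565695 / 1.275456 = -0.318
So phi_hat = [-0.2271, -0.3180].
Therefore phi_hat_2 = -0.3180.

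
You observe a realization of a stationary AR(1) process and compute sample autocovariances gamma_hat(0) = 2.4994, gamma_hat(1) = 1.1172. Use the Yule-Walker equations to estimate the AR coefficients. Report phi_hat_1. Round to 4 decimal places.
\hat\phi_{1} = 0.4470

The Yule-Walker equations for an AR(p) process read, in matrix form,
  Gamma_p phi = r_p,   with   (Gamma_p)_{ij} = gamma(|i - j|),
                       (r_p)_i = gamma(i),   i,j = 1..p.
Substitute the sample gammas (Toeplitz matrix and right-hand side of size 1):
  Gamma_p = [[2.4994]]
  r_p     = [1.1172]
With p = 1 this is the single equation gamma(0) phi_1 = gamma(1):
  phi_hat_1 = gamma(1) / gamma(0) = 1.1172 / 2.4994 = 0.4470.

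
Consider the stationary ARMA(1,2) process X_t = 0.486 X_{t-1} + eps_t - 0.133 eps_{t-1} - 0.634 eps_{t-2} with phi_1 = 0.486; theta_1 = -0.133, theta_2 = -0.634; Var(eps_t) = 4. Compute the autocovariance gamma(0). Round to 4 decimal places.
\gamma(0) = 5.6184

Multiply the model equation by X_{t-k} and take expectations. With theta_0 = psi_0 = 1 and psi_j the MA(infinity) weights, this gives
  gamma(k) - sum_i phi_i gamma(k-i) = c_k,
  c_k = sigma^2 * sum_{j=k..q} theta_j psi_{j-k}   (c_k = 0 for k > q),
using gamma(-m) = gamma(m).
psi-weights needed (psi_j = theta_j + sum_i phi_i psi_{j-i}):
  psi_1 = theta_1 + phi_1 = -0.133 + (0.486) = 0.353
  psi_2 = theta_2 + phi_1 psi_1 = -0.634 + (0.486)(0.353) = -0.462442
Right-hand sides:
  c_0 = sigma^2 (1 + theta_1 psi_1 + theta_2 psi_2) = 4 * (1 + (-0.133)(0.353) + (-0.634)(-0.462442)) = 4 * 1.246239 = 4.984957
  c_1 = sigma^2 (theta_1 + theta_2 psi_1) = 4 * (-0.133 + (-0.634)(0.353)) = -1.427208
  c_2 = sigma^2 theta_2 = 4 * (-0.634) = -2.536
Equations for k = 0 and k = 1 (AR order 1):
  gamma(0) = phi_1 gamma(1) + c_0
  gamma(1) = phi_1 gamma(0) + c_1
Substituting the second into the first: gamma(0) (1 - phi_1^2) = c_0 + phi_1 c_1, so
  gamma(0) = (c_0 + phi_1 c_1) / (1 - phi_1^2) = (4.984957 + (0.486)(-1.427208)) / (1 - (0.486)^2) = 4.291334 / 0.763804 = 5.61837.
Therefore gamma(0) = 5.6184 (to 4 decimal places).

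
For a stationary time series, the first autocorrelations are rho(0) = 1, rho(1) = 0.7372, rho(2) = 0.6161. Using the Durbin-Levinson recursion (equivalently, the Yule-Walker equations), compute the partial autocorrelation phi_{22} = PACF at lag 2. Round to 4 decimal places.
\phi_{22} = 0.1591

The PACF at lag k is phi_{kk}, the last component of the solution
to the Yule-Walker system G_k phi = r_k where
  (G_k)_{ij} = rho(|i - j|), (r_k)_i = rho(i), i,j = 1..k.
Equivalently, Durbin-Levinson gives phi_{kk} iteratively:
  phi_{11} = rho(1)
  phi_{kk} = [rho(k) - sum_{j=1..k-1} phi_{k-1,j} rho(k-j)]
            / [1 - sum_{j=1..k-1} phi_{k-1,j} rho(j)],
  phi_{k,j} = phi_{k-1,j} - phi_{kk} phi_{k-1,k-j},  j = 1..k-1.
Step k = 1:
  phi_11 = rho(1) = 0.7372.
Step k = 2:
  phi_22 = [rho(2) - phi_11 rho(1)] / [1 - phi_11 rho(1)] = [0.6161 - (0.7372)(0.7372)] / [1 - (0.7372)(0.7372)]
         = 0.07263616 / 0.45653616 = 0.1591.
Therefore phi_{22} = 0.1591.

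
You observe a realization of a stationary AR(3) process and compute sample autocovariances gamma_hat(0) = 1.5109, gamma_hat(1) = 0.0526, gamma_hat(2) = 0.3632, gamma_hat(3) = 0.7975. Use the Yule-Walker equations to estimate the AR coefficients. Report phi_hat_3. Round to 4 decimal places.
\hat\phi_{3} = 0.5450

The Yule-Walker equations for an AR(p) process read, in matrix form,
  Gamma_p phi = r_p,   with   (Gamma_p)_{ij} = gamma(|i - j|),
                       (r_p)_i = gamma(i),   i,j = 1..p.
Substitute the sample gammas (Toeplitz matrix and right-hand side of size 3):
  Gamma_p = [[1.5109, 0.0526, 0.3632], [0.0526, 1.5109, 0.0526], [0.3632, 0.0526, 1.5109]]
  r_p     = [0.0526, 0.3632, 0.7975]
Written out (R1..R3):
  (R1) 1.5109 phi_1 + 0.0526 phi_2 + 0.3632 phi_3 = 0.0526
  (R2) 0.0526 phi_1 + 1.5109 phi_2 + 0.0526 phi_3 = 0.3632
  (R3) 0.3632 phi_1 + 0.0526 phi_2 + 1.5109 phi_3 = 0.7975
Gaussian elimination:
  R2 <- R2 - (0.0526/1.5109) R1 = R2 - (0.034814) R1:  1.509069 phi_2 + 0.039956 phi_3 = 0.361369
  R3 <- R3 - (0.3632/1.5109) R1 = R3 - (0.240387) R1:  0.039956 phi_2 + 1.423592 phi_3 = 0.784856
  R3 <- R3 - (0.039956/1.509069) R2 = R3 - (0.026477) R2:  1.422534 phi_3 = 0.775288
Back-substitution:
  phi_hat_3 = 0.775288 / 1.422534 = 0.545005
  phi_hat_2 = (0.361369 - (0.039956)(0.545005)) / 1.509069 = 0.225035
  phi_hat_1 = (0.0526 - (0.0526)(0.225035) - (0.3632)(0.545005)) / 1.5109 = -0.104032
So phi_hat = [-0.1040, 0.2250, 0.5450].
Therefore phi_hat_3 = 0.5450.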